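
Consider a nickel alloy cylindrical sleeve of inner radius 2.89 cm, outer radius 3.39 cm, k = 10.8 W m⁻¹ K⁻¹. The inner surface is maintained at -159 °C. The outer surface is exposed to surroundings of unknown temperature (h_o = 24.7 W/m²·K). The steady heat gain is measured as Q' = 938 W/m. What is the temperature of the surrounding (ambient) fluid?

Sum the resistances:
  R'_nickel alloy = ln(0.0339/0.0289)/(2πk) = 0.1596/(2π·10.8) = 0.002352 m·K/W
  R'_conv,out = 1/(2πr h) = 1/(2π·0.0339·24.7) = 0.1901 m·K/W
ΣR = 0.1924 m·K/W
ΔT = Q'·ΣR = 938 × 0.1924 = 180.5 K
Heat flows inward, so T_out = T_in + ΔT = -159 + 180.5 = 21.5 °C

T_out = 21.5 °C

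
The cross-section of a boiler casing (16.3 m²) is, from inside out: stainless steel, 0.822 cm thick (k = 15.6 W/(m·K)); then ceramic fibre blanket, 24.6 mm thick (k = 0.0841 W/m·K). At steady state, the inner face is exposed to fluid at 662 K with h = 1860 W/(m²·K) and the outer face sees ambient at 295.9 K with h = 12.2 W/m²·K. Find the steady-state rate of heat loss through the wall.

Series thermal resistances, inner to outer:
  R_conv,in = 1/(hA) = 1/(1860·16.3) = 3.298×10^-5 K/W
  R_stainless steel = L/(kA) = 0.00822/(15.6·16.3) = 3.233×10^-5 K/W
  R_ceramic fibre blanket = L/(kA) = 0.0246/(0.0841·16.3) = 0.01795 K/W
  R_conv,out = 1/(hA) = 1/(12.2·16.3) = 0.005029 K/W
ΣR = 3.298×10^-5 + 3.233×10^-5 + 0.01795 + 0.005029 = 0.02304 K/W
Q = ΔT/ΣR = (662 K − 295.9 K)/0.02304 = 15900 W

Q = 15.9 kW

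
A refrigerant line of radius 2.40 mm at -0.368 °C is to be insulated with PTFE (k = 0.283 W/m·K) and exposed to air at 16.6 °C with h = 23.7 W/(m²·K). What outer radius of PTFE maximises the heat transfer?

For a cylinder, r_cr = k_ins/h = 0.283/23.7 = 0.0119 m = 1.19 cm

r_cr = 1.19 cm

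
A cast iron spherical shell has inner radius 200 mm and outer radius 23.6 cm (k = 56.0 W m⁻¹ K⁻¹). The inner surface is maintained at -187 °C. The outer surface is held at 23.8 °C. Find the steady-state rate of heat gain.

Q = 4πk·ΔT/(1/r₁ − 1/r₂) = 4π × 56.0 × 210.8 / (1/0.200 − 1/0.236) = 1.94×10^5 W

Q = 194 kW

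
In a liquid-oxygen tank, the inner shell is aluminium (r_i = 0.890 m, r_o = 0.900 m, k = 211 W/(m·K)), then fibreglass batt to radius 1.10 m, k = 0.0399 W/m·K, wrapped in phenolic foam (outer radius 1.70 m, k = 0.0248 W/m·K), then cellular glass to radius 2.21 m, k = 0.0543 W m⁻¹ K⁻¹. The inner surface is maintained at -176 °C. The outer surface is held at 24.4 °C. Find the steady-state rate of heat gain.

Resistance network (inner→outer):
  R_aluminium = (1/0.890 − 1/0.900)/(4πk) = 0.01248/(4π·211) = 4.708×10^-6 K/W
  R_fibreglass batt = (1/0.900 − 1/1.10)/(4πk) = 0.2020/(4π·0.0399) = 0.4029 K/W
  R_phenolic foam = (1/1.10 − 1/1.70)/(4πk) = 0.3209/(4π·0.0248) = 1.030 K/W
  R_cellular glass = (1/1.70 − 1/2.21)/(4πk) = 0.1357/(4π·0.0543) = 0.1989 K/W
ΣR = 4.708×10^-6 + 0.4029 + 1.030 + 0.1989 = 1.632 K/W
Q = ΔT/ΣR = (-176 °C − 24.4 °C)/1.632 = -123 W
(Negative Q ⇒ heat flows inward; heat gain = 123 W.)

Q = 123 W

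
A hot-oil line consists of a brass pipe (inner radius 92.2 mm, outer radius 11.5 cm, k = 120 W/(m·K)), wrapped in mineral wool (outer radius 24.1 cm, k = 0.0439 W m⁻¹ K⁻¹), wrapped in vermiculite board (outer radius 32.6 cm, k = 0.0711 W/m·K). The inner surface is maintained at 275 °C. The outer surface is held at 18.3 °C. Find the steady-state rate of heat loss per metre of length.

Q' = 76.4 W/m

Resistance network (inner→outer):
  R'_brass = ln(0.115/0.0922)/(2πk) = 0.2210/(2π·120) = 2.931×10^-4 m·K/W
  R'_mineral wool = ln(0.241/0.115)/(2πk) = 0.7399/(2π·0.0439) = 2.682 m·K/W
  R'_vermiculite board = ln(0.326/0.241)/(2πk) = 0.3021/(2π·0.0711) = 0.6762 m·K/W
ΣR = 2.931×10^-4 + 2.682 + 0.6762 = 3.358 m·K/W
Q' = ΔT/ΣR = (275 °C − 18.3 °C)/3.358 = 76.4 W/m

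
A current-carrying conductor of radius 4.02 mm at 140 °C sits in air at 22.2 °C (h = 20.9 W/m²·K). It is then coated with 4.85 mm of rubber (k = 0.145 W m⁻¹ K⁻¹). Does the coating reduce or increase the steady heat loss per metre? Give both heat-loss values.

increases: 62.2 → 68.2 W/m

Critical radius for a cylinder: r_cr = k/h = 0.00694 m = 0.694 cm.
Outer radius after coating: r₂ = 0.00402 + 0.00485 = 0.00887 m.
r₁ < r_cr < r₂: heat loss rises to a maximum at r_cr then falls. Whether the coating helps depends on whether Q(r₂) has dropped back below Q(r₁).
Bare: R = 1/(2πr₁h) = 1.894 m·K/W; Q = 117.8/1.894 = 62.2 W/m.
Coated: R = R_cond + R_conv = 1.727 m·K/W; Q = 117.8/1.727 = 68.2 W/m.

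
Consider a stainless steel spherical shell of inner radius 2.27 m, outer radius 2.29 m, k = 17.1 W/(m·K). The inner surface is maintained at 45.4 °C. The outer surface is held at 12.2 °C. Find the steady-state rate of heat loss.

Q = 1850 kW

Q = 4πk·ΔT/(1/r₁ − 1/r₂) = 4π × 17.1 × 33.2 / (1/2.27 − 1/2.29) = 1.85×10^6 W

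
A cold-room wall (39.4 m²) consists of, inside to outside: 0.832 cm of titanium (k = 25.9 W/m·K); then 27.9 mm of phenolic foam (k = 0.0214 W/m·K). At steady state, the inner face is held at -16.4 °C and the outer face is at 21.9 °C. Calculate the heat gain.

Series thermal resistances, inner to outer:
  R_titanium = L/(kA) = 0.00832/(25.9·39.4) = 8.153×10^-6 K/W
  R_phenolic foam = L/(kA) = 0.0279/(0.0214·39.4) = 0.03309 K/W
ΣR = 8.153×10^-6 + 0.03309 = 0.03310 K/W
Q = ΔT/ΣR = (-16.4 °C − 21.9 °C)/0.03310 = -1160 W
(Negative Q ⇒ heat flows inward; heat gain = 1160 W.)

Q = 1160 W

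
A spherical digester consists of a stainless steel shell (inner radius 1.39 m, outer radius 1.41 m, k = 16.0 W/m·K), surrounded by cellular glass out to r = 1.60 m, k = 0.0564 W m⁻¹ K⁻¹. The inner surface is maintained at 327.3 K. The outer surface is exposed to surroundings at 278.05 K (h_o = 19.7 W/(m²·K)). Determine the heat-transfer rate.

Q = 409 W

Series thermal resistances, inner to outer:
  R_stainless steel = (1/1.39 − 1/1.41)/(4πk) = 0.01020/(4π·16.0) = 5.075×10^-5 K/W
  R_cellular glass = (1/1.41 − 1/1.60)/(4πk) = 0.08422/(4π·0.0564) = 0.1188 K/W
  R_conv,out = 1/(4πr²h) = 1/(4π·1.60²·19.7) = 0.001578 K/W
ΣR = 5.075×10^-5 + 0.1188 + 0.001578 = 0.1204 K/W
Q = ΔT/ΣR = (327.3 K − 278.05 K)/0.1204 = 409 W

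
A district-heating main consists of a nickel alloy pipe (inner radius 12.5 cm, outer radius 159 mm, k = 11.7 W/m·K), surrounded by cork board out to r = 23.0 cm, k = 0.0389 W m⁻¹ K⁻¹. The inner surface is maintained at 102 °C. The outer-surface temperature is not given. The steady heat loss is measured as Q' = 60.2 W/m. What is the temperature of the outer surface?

Series resistances:
  R'_nickel alloy = ln(0.159/0.125)/(2πk) = 0.2406/(2π·11.7) = 0.003273 m·K/W
  R'_cork board = ln(0.230/0.159)/(2πk) = 0.3692/(2π·0.0389) = 1.510 m·K/W
ΣR = 1.514 m·K/W
ΔT = Q'·ΣR = 60.2 × 1.514 = 91.14 K
Heat flows outward, so T_out = T_in − ΔT = 102 − 91.14 = 10.9 °C

T_out = 10.9 °C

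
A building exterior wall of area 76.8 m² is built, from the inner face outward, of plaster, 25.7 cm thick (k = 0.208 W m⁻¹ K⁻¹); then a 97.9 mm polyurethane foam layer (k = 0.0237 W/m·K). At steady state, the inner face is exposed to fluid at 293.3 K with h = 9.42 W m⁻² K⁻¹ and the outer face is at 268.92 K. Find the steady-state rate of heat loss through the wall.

Series thermal resistances, inner to outer:
  R_conv,in = 1/(hA) = 1/(9.42·76.8) = 0.001382 K/W
  R_plaster = L/(kA) = 0.257/(0.208·76.8) = 0.01609 K/W
  R_polyurethane foam = L/(kA) = 0.0979/(0.0237·76.8) = 0.05379 K/W
ΣR = 0.001382 + 0.01609 + 0.05379 = 0.07126 K/W
Q = ΔT/ΣR = (293.3 K − 268.92 K)/0.07126 = 342 W

Q = 342 W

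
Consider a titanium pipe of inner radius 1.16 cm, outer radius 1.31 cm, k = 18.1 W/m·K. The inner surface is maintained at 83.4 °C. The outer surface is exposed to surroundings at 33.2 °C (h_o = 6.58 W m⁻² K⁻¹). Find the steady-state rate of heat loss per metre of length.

Q' = 27.2 W/m

Series thermal resistances, inner to outer:
  R'_titanium = ln(0.0131/0.0116)/(2πk) = 0.1216/(2π·18.1) = 0.001069 m·K/W
  R'_conv,out = 1/(2πr h) = 1/(2π·0.0131·6.58) = 1.846 m·K/W
ΣR = 0.001069 + 1.846 = 1.847 m·K/W
Q' = ΔT/ΣR = (83.4 °C − 33.2 °C)/1.847 = 27.2 W/m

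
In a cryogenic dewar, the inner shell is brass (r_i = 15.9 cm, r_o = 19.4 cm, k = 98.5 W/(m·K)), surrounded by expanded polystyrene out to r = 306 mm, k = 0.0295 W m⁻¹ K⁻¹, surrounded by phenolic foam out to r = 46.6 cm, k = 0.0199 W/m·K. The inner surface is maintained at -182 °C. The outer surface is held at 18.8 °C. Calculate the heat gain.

Resistance network (inner→outer):
  R_brass = (1/0.159 − 1/0.194)/(4πk) = 1.135/(4π·98.5) = 9.167×10^-4 K/W
  R_expanded polystyrene = (1/0.194 − 1/0.306)/(4πk) = 1.887/(4π·0.0295) = 5.089 K/W
  R_phenolic foam = (1/0.306 − 1/0.466)/(4πk) = 1.122/(4π·0.0199) = 4.487 K/W
ΣR = 9.167×10^-4 + 5.089 + 4.487 = 9.577 K/W
Q = ΔT/ΣR = (-182 °C − 18.8 °C)/9.577 = -21.0 W
(Negative Q ⇒ heat flows inward; heat gain = 21.0 W.)

Q = 21.0 W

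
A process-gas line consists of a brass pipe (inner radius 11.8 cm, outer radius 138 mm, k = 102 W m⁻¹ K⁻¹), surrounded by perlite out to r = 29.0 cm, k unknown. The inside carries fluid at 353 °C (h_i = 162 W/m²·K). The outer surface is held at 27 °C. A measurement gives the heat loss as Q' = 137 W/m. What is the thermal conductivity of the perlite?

k = 0.0498 W/m·K

ΣR = ΔT/Q' = |353 − 27|/137 = 2.380 m·K/W
Known resistances:
  R'_conv,in = 1/(2πr h) = 1/(2π·0.118·162) = 0.008326 m·K/W
  R'_brass = ln(0.138/0.118)/(2πk) = 0.1566/(2π·102) = 2.443×10^-4 m·K/W
R_perlite = ΣR − ΣR_known = 2.380 − 0.008570 = 2.371 m·K/W
ln(r₂/r₁)/(2πk) = 2.371 ⇒ k = 0.7426/(2π·2.371) = 0.0498 W/m·K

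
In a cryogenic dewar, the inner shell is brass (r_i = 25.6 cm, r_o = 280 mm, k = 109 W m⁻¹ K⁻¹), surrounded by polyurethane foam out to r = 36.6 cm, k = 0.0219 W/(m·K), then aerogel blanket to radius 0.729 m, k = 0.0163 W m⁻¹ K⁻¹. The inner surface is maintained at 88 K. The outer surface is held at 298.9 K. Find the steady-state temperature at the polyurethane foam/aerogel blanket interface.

Series thermal resistances, inner to outer:
  R_brass = (1/0.256 − 1/0.280)/(4πk) = 0.3348/(4π·109) = 2.444×10^-4 K/W
  R_polyurethane foam = (1/0.280 − 1/0.366)/(4πk) = 0.8392/(4π·0.0219) = 3.049 K/W
  R_aerogel blanket = (1/0.366 − 1/0.729)/(4πk) = 1.360/(4π·0.0163) = 6.642 K/W
ΣR = 2.444×10^-4 + 3.049 + 6.642 = 9.691 K/W
Q = ΔT/ΣR = (88 K − 298.9 K)/9.691 = -21.76 W
From the inner boundary to the polyurethane foam/aerogel blanket interface, ΣR_partial = 3.049 K/W.
T_interface = T_in − Q·ΣR_partial = 88 K − (-21.76)(3.049) = 154 K

T = 154 K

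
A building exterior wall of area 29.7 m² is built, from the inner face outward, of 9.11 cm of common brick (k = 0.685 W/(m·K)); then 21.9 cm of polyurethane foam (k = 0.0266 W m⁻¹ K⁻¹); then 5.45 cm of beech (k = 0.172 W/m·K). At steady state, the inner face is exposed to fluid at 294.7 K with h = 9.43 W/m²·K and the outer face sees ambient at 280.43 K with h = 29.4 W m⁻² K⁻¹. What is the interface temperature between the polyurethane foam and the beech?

Treat each layer as a resistance in series:
  R_conv,in = 1/(hA) = 1/(9.43·29.7) = 0.003571 K/W
  R_common brick = L/(kA) = 0.0911/(0.685·29.7) = 0.004478 K/W
  R_polyurethane foam = L/(kA) = 0.219/(0.0266·29.7) = 0.2772 K/W
  R_beech = L/(kA) = 0.0545/(0.172·29.7) = 0.01067 K/W
  R_conv,out = 1/(hA) = 1/(29.4·29.7) = 0.001145 K/W
ΣR = 0.003571 + 0.004478 + 0.2772 + 0.01067 + 0.001145 = 0.2971 K/W
Q = ΔT/ΣR = (294.7 K − 280.43 K)/0.2971 = 48.03 W
From the inner boundary to the polyurethane foam/beech interface, ΣR_partial = 0.2852 K/W.
T_interface = T_in − Q·ΣR_partial = 294.7 K − (48.03)(0.2852) = 281.00 K

T = 281.00 K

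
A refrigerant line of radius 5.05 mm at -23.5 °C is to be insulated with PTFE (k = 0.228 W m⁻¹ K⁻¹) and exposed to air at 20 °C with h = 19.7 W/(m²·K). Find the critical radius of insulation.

For a cylinder, r_cr = k_ins/h = 0.228/19.7 = 0.0116 m = 1.16 cm

r_cr = 1.16 cm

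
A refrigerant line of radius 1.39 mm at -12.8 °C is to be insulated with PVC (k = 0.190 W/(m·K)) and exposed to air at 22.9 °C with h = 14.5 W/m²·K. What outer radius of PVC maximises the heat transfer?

For a cylinder, r_cr = k_ins/h = 0.190/14.5 = 0.0131 m = 1.31 cm

r_cr = 1.31 cm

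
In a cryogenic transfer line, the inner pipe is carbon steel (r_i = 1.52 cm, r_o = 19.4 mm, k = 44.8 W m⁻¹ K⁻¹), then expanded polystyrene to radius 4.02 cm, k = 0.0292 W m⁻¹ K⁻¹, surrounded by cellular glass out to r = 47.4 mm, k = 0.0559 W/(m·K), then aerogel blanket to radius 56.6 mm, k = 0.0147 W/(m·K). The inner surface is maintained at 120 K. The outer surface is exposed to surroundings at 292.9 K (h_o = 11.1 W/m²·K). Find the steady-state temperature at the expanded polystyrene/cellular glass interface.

Series thermal resistances, inner to outer:
  R'_carbon steel = ln(0.0194/0.0152)/(2πk) = 0.2440/(2π·44.8) = 8.667×10^-4 m·K/W
  R'_expanded polystyrene = ln(0.0402/0.0194)/(2πk) = 0.7286/(2π·0.0292) = 3.971 m·K/W
  R'_cellular glass = ln(0.0474/0.0402)/(2πk) = 0.1648/(2π·0.0559) = 0.4691 m·K/W
  R'_aerogel blanket = ln(0.0566/0.0474)/(2πk) = 0.1774/(2π·0.0147) = 1.921 m·K/W
  R'_conv,out = 1/(2πr h) = 1/(2π·0.0566·11.1) = 0.2533 m·K/W
ΣR = 8.667×10^-4 + 3.971 + 0.4691 + 1.921 + 0.2533 = 6.615 m·K/W
Q' = ΔT/ΣR = (120 K − 292.9 K)/6.615 = -26.14 W/m
From the inner boundary to the expanded polystyrene/cellular glass interface, ΣR_partial = 3.972 m·K/W.
T_interface = T_in − Q'·ΣR_partial = 120 K − (-26.14)(3.972) = 223.8 K

T = 223.8 K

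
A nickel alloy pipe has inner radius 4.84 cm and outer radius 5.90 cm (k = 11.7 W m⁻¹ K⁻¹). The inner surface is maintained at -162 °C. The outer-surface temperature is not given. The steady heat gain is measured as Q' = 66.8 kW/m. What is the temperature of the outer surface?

Series resistances:
  R'_nickel alloy = ln(0.0590/0.0484)/(2πk) = 0.1980/(2π·11.7) = 0.002694 m·K/W
ΣR = 0.002694 m·K/W
ΔT = Q'·ΣR = 66800 × 0.002694 = 180.0 K
Heat flows inward, so T_out = T_in + ΔT = -162 + 180.0 = 18.0 °C

T_out = 18.0 °C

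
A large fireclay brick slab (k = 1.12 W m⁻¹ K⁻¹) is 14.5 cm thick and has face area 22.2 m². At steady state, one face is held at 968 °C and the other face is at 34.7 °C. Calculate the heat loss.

Q = kA·ΔT/L = 1.12 × 22.2 × |968 °C − 34.7 °C| / 0.145 = 1.60×10^5 W

Q = 160 kW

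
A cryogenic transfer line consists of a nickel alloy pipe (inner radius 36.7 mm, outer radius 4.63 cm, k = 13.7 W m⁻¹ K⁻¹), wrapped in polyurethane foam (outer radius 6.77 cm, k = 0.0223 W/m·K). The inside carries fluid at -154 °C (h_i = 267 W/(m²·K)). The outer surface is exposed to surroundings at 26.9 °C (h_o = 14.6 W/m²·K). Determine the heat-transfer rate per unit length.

Q' = 62.6 W/m

Treat each layer as a resistance in series:
  R'_conv,in = 1/(2πr h) = 1/(2π·0.0367·267) = 0.01624 m·K/W
  R'_nickel alloy = ln(0.0463/0.0367)/(2πk) = 0.2324/(2π·13.7) = 0.002699 m·K/W
  R'_polyurethane foam = ln(0.0677/0.0463)/(2πk) = 0.3799/(2π·0.0223) = 2.712 m·K/W
  R'_conv,out = 1/(2πr h) = 1/(2π·0.0677·14.6) = 0.1610 m·K/W
ΣR = 0.01624 + 0.002699 + 2.712 + 0.1610 = 2.892 m·K/W
Q' = ΔT/ΣR = (-154 °C − 26.9 °C)/2.892 = -62.6 W/m
(Negative Q' ⇒ heat flows inward; heat gain = 62.6 W/m.)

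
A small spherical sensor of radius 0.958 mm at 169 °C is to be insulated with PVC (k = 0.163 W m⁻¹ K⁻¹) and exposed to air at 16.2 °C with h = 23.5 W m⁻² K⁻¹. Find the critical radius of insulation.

r_cr = 1.39 cm

For a sphere, r_cr = 2k_ins/h = 2·0.163/23.5 = 0.0139 m = 1.39 cm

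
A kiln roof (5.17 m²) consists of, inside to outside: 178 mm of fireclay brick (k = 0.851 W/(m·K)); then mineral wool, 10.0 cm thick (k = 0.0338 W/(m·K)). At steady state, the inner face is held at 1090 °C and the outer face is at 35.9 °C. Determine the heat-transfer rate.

Resistance network (inner→outer):
  R_fireclay brick = L/(kA) = 0.178/(0.851·5.17) = 0.04046 K/W
  R_mineral wool = L/(kA) = 0.100/(0.0338·5.17) = 0.5723 K/W
ΣR = 0.04046 + 0.5723 = 0.6128 K/W
Q = ΔT/ΣR = (1090 °C − 35.9 °C)/0.6128 = 1720 W

Q = 1720 W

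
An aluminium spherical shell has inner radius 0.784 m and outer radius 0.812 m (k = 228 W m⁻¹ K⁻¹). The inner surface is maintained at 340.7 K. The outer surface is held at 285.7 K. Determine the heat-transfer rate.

Q = 3.58×10^6 W

Q = 4πk·ΔT/(1/r₁ − 1/r₂) = 4π × 228 × 55 / (1/0.784 − 1/0.812) = 3.58×10^6 W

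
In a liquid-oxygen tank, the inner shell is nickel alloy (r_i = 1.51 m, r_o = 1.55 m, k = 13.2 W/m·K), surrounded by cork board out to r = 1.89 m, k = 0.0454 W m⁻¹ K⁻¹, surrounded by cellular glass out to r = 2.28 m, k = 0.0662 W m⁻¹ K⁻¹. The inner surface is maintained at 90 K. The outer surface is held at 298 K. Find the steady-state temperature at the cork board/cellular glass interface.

Series thermal resistances, inner to outer:
  R_nickel alloy = (1/1.51 − 1/1.55)/(4πk) = 0.01709/(4π·13.2) = 1.030×10^-4 K/W
  R_cork board = (1/1.55 − 1/1.89)/(4πk) = 0.1161/(4π·0.0454) = 0.2034 K/W
  R_cellular glass = (1/1.89 − 1/2.28)/(4πk) = 0.09050/(4π·0.0662) = 0.1088 K/W
ΣR = 1.030×10^-4 + 0.2034 + 0.1088 = 0.3123 K/W
Q = ΔT/ΣR = (90 K − 298 K)/0.3123 = -666.0 W
From the inner boundary to the cork board/cellular glass interface, ΣR_partial = 0.2035 K/W.
T_interface = T_in − Q·ΣR_partial = 90 K − (-666.0)(0.2035) = 225.5 K

T = 225.5 K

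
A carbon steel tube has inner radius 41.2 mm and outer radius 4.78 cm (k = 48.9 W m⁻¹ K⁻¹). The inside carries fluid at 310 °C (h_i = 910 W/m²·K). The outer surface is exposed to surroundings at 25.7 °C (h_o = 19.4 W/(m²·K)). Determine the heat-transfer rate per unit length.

Q' = 1610 W/m

Series thermal resistances, inner to outer:
  R'_conv,in = 1/(2πr h) = 1/(2π·0.0412·910) = 0.004245 m·K/W
  R'_carbon steel = ln(0.0478/0.0412)/(2πk) = 0.1486/(2π·48.9) = 4.836×10^-4 m·K/W
  R'_conv,out = 1/(2πr h) = 1/(2π·0.0478·19.4) = 0.1716 m·K/W
ΣR = 0.004245 + 4.836×10^-4 + 0.1716 = 0.1763 m·K/W
Q' = ΔT/ΣR = (310 °C − 25.7 °C)/0.1763 = 1610 W/m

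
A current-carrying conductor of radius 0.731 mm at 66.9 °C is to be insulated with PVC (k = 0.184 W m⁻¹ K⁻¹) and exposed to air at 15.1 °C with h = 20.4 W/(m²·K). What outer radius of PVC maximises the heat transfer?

r_cr = 0.902 cm

For a cylinder, r_cr = k_ins/h = 0.184/20.4 = 0.00902 m = 0.902 cm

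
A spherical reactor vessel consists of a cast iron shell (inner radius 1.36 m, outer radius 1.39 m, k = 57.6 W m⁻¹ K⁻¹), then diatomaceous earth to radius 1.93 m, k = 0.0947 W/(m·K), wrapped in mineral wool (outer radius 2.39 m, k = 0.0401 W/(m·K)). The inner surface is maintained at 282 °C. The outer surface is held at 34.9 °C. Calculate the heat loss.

Treat each layer as a resistance in series:
  R_cast iron = (1/1.36 − 1/1.39)/(4πk) = 0.01587/(4π·57.6) = 2.192×10^-5 K/W
  R_diatomaceous earth = (1/1.39 − 1/1.93)/(4πk) = 0.2013/(4π·0.0947) = 0.1691 K/W
  R_mineral wool = (1/1.93 − 1/2.39)/(4πk) = 0.09972/(4π·0.0401) = 0.1979 K/W
ΣR = 2.192×10^-5 + 0.1691 + 0.1979 = 0.3670 K/W
Q = ΔT/ΣR = (282 °C − 34.9 °C)/0.3670 = 673 W

Q = 673 W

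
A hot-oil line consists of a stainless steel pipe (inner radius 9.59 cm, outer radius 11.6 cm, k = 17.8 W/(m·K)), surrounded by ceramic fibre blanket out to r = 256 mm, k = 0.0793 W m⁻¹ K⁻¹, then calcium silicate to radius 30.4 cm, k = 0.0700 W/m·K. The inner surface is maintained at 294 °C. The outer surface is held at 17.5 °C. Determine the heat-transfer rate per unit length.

Treat each layer as a resistance in series:
  R'_stainless steel = ln(0.116/0.0959)/(2πk) = 0.1903/(2π·17.8) = 0.001701 m·K/W
  R'_ceramic fibre blanket = ln(0.256/0.116)/(2πk) = 0.7916/(2π·0.0793) = 1.589 m·K/W
  R'_calcium silicate = ln(0.304/0.256)/(2πk) = 0.1719/(2π·0.0700) = 0.3907 m·K/W
ΣR = 0.001701 + 1.589 + 0.3907 = 1.981 m·K/W
Q' = ΔT/ΣR = (294 °C − 17.5 °C)/1.981 = 140 W/m

Q' = 140 W/m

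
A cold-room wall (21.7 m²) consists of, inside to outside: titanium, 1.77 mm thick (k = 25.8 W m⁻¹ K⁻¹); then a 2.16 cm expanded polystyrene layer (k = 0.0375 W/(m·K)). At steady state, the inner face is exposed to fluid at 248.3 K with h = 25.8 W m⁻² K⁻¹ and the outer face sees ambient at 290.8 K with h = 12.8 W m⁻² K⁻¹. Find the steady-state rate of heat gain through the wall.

Q = 1330 W

Treat each layer as a resistance in series:
  R_conv,in = 1/(hA) = 1/(25.8·21.7) = 0.001786 K/W
  R_titanium = L/(kA) = 0.00177/(25.8·21.7) = 3.162×10^-6 K/W
  R_expanded polystyrene = L/(kA) = 0.0216/(0.0375·21.7) = 0.02654 K/W
  R_conv,out = 1/(hA) = 1/(12.8·21.7) = 0.003600 K/W
ΣR = 0.001786 + 3.162×10^-6 + 0.02654 + 0.003600 = 0.03193 K/W
Q = ΔT/ΣR = (248.3 K − 290.8 K)/0.03193 = -1330 W
(Negative Q ⇒ heat flows inward; heat gain = 1330 W.)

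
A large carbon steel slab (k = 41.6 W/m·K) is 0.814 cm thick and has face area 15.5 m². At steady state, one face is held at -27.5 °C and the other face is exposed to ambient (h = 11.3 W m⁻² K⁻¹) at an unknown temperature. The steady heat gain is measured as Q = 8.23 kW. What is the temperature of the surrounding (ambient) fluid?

T_out = 19.6 °C

Series resistances:
  R_carbon steel = L/(kA) = 0.00814/(41.6·15.5) = 1.262×10^-5 K/W
  R_conv,out = 1/(hA) = 1/(11.3·15.5) = 0.005709 K/W
ΣR = 0.005722 K/W
ΔT = Q·ΣR = 8230 × 0.005722 = 47.09 K
Heat flows inward, so T_out = T_in + ΔT = -27.5 + 47.09 = 19.6 °C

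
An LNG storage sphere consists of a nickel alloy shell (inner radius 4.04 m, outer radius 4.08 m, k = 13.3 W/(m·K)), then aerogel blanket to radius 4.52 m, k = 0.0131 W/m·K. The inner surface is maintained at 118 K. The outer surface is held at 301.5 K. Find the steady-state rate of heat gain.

Resistance network (inner→outer):
  R_nickel alloy = (1/4.04 − 1/4.08)/(4πk) = 0.002427/(4π·13.3) = 1.452×10^-5 K/W
  R_aerogel blanket = (1/4.08 − 1/4.52)/(4πk) = 0.02386/(4π·0.0131) = 0.1449 K/W
ΣR = 1.452×10^-5 + 0.1449 = 0.1449 K/W
Q = ΔT/ΣR = (118 K − 301.5 K)/0.1449 = -1270 W
(Negative Q ⇒ heat flows inward; heat gain = 1270 W.)

Q = 1270 W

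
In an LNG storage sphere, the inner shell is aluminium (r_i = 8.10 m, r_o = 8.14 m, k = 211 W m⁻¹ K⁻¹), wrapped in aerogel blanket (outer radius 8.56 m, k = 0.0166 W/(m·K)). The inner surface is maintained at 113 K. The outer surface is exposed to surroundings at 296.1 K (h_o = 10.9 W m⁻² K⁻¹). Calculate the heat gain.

Q = 6.31 kW

Series thermal resistances, inner to outer:
  R_aluminium = (1/8.10 − 1/8.14)/(4πk) = 6.067×10^-4/(4π·211) = 2.288×10^-7 K/W
  R_aerogel blanket = (1/8.14 − 1/8.56)/(4πk) = 0.006028/(4π·0.0166) = 0.02890 K/W
  R_conv,out = 1/(4πr²h) = 1/(4π·8.56²·10.9) = 9.964×10^-5 K/W
ΣR = 2.288×10^-7 + 0.02890 + 9.964×10^-5 = 0.02900 K/W
Q = ΔT/ΣR = (113 K − 296.1 K)/0.02900 = -6310 W
(Negative Q ⇒ heat flows inward; heat gain = 6310 W.)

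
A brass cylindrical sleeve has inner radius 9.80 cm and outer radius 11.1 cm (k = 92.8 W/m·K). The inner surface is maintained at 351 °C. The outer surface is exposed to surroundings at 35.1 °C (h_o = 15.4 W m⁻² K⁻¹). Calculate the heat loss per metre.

Treat each layer as a resistance in series:
  R'_brass = ln(0.111/0.0980)/(2πk) = 0.1246/(2π·92.8) = 2.136×10^-4 m·K/W
  R'_conv,out = 1/(2πr h) = 1/(2π·0.111·15.4) = 0.09311 m·K/W
ΣR = 2.136×10^-4 + 0.09311 = 0.09332 m·K/W
Q' = ΔT/ΣR = (351 °C − 35.1 °C)/0.09332 = 3390 W/m

Q' = 3390 W/m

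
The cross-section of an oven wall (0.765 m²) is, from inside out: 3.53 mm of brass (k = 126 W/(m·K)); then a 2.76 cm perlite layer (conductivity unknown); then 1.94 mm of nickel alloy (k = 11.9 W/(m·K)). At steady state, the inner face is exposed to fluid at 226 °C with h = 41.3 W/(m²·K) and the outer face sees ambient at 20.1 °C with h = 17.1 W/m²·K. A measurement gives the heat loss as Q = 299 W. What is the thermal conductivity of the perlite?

k = 0.0622 W/m·K

ΣR = ΔT/Q = |226 − 20.1|/299 = 0.6886 K/W
Known resistances:
  R_conv,in = 1/(hA) = 1/(41.3·0.765) = 0.03165 K/W
  R_brass = L/(kA) = 0.00353/(126·0.765) = 3.662×10^-5 K/W
  R_nickel alloy = L/(kA) = 0.00194/(11.9·0.765) = 2.131×10^-4 K/W
  R_conv,out = 1/(hA) = 1/(17.1·0.765) = 0.07644 K/W
R_perlite = ΣR − ΣR_known = 0.6886 − 0.1083 = 0.5803 K/W
L/(kA) = 0.5803 ⇒ k = 0.0276/(0.5803·0.765) = 0.0622 W/m·K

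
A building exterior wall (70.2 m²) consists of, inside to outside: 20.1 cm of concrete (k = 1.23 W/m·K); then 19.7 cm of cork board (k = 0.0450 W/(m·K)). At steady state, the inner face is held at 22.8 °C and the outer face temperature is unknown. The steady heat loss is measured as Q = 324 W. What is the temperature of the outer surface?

Series resistances:
  R_concrete = L/(kA) = 0.201/(1.23·70.2) = 0.002328 K/W
  R_cork board = L/(kA) = 0.197/(0.0450·70.2) = 0.06236 K/W
ΣR = 0.06469 K/W
ΔT = Q·ΣR = 324 × 0.06469 = 20.96 K
Heat flows outward, so T_out = T_in − ΔT = 22.8 − 20.96 = 1.84 °C

T_out = 1.84 °C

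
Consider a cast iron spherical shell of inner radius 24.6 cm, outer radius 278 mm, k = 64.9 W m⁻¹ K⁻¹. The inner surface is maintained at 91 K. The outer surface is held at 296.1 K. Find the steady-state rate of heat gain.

Q = 4πk·ΔT/(1/r₁ − 1/r₂) = 4π × 64.9 × 205.1 / (1/0.246 − 1/0.278) = 3.57×10^5 W

Q = 357 kW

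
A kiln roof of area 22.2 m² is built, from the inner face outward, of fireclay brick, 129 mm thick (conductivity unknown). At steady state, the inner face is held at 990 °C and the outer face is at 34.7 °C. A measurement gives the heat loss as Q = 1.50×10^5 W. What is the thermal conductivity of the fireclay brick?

k = 0.912 W/m·K

ΣR = ΔT/Q = |990 − 34.7|/1.50×10^5 = 0.006369 K/W
L/(kA) = 0.006369 ⇒ k = 0.129/(0.006369·22.2) = 0.912 W/m·K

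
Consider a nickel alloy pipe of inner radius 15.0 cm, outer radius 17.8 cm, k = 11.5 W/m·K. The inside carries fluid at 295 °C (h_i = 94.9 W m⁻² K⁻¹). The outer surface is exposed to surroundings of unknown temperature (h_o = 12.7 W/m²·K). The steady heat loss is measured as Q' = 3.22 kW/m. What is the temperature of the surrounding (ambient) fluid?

T_out = 24.7 °C

Sum the resistances:
  R'_conv,in = 1/(2πr h) = 1/(2π·0.150·94.9) = 0.01118 m·K/W
  R'_nickel alloy = ln(0.178/0.150)/(2πk) = 0.1711/(2π·11.5) = 0.002369 m·K/W
  R'_conv,out = 1/(2πr h) = 1/(2π·0.178·12.7) = 0.07040 m·K/W
ΣR = 0.08395 m·K/W
ΔT = Q'·ΣR = 3220 × 0.08395 = 270.3 K
Heat flows outward, so T_out = T_in − ΔT = 295 − 270.3 = 24.7 °C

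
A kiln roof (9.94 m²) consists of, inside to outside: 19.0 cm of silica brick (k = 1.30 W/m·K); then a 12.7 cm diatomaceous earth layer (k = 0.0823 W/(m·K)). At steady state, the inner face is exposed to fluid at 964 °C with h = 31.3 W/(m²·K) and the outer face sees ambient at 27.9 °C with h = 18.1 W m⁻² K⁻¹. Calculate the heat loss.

Q = 5.24 kW

Series thermal resistances, inner to outer:
  R_conv,in = 1/(hA) = 1/(31.3·9.94) = 0.003214 K/W
  R_silica brick = L/(kA) = 0.190/(1.30·9.94) = 0.01470 K/W
  R_diatomaceous earth = L/(kA) = 0.127/(0.0823·9.94) = 0.1552 K/W
  R_conv,out = 1/(hA) = 1/(18.1·9.94) = 0.005558 K/W
ΣR = 0.003214 + 0.01470 + 0.1552 + 0.005558 = 0.1787 K/W
Q = ΔT/ΣR = (964 °C − 27.9 °C)/0.1787 = 5240 W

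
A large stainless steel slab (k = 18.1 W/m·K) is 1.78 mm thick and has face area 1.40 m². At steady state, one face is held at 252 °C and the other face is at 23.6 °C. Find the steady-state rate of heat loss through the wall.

Q = kA·ΔT/L = 18.1 × 1.40 × |252 °C − 23.6 °C| / 0.00178 = 3.25×10^6 W

Q = 3250 kW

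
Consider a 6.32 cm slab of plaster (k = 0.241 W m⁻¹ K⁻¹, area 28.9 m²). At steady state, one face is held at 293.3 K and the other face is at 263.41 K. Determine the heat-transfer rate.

Q = 3.29 kW

Q = kA·ΔT/L = 0.241 × 28.9 × |293.3 K − 263.41 K| / 0.0632 = 3290 W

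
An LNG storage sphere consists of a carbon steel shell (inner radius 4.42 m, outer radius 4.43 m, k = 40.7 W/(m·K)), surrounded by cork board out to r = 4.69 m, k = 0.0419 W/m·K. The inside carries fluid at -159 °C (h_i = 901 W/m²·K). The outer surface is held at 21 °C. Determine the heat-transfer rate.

Q = 7.57 kW

Series thermal resistances, inner to outer:
  R_conv,in = 1/(4πr²h) = 1/(4π·4.42²·901) = 4.521×10^-6 K/W
  R_carbon steel = (1/4.42 − 1/4.43)/(4πk) = 5.107×10^-4/(4π·40.7) = 9.985×10^-7 K/W
  R_cork board = (1/4.43 − 1/4.69)/(4πk) = 0.01251/(4π·0.0419) = 0.02377 K/W
ΣR = 4.521×10^-6 + 9.985×10^-7 + 0.02377 = 0.02378 K/W
Q = ΔT/ΣR = (-159 °C − 21 °C)/0.02378 = -7570 W
(Negative Q ⇒ heat flows inward; heat gain = 7570 W.)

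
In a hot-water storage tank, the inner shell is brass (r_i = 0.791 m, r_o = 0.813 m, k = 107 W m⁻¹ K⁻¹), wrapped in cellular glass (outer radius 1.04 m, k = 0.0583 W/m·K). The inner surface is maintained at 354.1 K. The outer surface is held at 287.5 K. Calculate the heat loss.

Resistance network (inner→outer):
  R_brass = (1/0.791 − 1/0.813)/(4πk) = 0.03421/(4π·107) = 2.544×10^-5 K/W
  R_cellular glass = (1/0.813 − 1/1.04)/(4πk) = 0.2685/(4π·0.0583) = 0.3665 K/W
ΣR = 2.544×10^-5 + 0.3665 = 0.3665 K/W
Q = ΔT/ΣR = (354.1 K − 287.5 K)/0.3665 = 182 W

Q = 182 W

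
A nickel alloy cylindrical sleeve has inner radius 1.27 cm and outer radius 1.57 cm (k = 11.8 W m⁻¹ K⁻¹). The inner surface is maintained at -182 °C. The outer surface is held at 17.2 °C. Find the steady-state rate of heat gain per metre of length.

Q' = 69600 W/m

Q' = 2πk·ΔT/ln(r₂/r₁) = 2π × 11.8 × 199.2 / ln(0.0157/0.0127) = 69600 W/m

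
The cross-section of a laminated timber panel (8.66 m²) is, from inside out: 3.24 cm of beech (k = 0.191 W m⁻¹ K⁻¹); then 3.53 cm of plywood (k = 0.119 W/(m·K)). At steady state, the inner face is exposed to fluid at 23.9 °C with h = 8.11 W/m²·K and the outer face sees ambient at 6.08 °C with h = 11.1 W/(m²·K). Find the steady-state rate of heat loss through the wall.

Treat each layer as a resistance in series:
  R_conv,in = 1/(hA) = 1/(8.11·8.66) = 0.01424 K/W
  R_beech = L/(kA) = 0.0324/(0.191·8.66) = 0.01959 K/W
  R_plywood = L/(kA) = 0.0353/(0.119·8.66) = 0.03425 K/W
  R_conv,out = 1/(hA) = 1/(11.1·8.66) = 0.01040 K/W
ΣR = 0.01424 + 0.01959 + 0.03425 + 0.01040 = 0.07848 K/W
Q = ΔT/ΣR = (23.9 °C − 6.08 °C)/0.07848 = 227 W

Q = 227 W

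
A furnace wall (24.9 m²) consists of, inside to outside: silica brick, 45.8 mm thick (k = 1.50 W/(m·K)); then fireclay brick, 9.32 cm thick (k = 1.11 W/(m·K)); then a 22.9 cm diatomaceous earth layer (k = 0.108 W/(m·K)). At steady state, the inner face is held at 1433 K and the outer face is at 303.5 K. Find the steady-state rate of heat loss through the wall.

Q = 12.6 kW

Series thermal resistances, inner to outer:
  R_silica brick = L/(kA) = 0.0458/(1.50·24.9) = 0.001226 K/W
  R_fireclay brick = L/(kA) = 0.0932/(1.11·24.9) = 0.003372 K/W
  R_diatomaceous earth = L/(kA) = 0.229/(0.108·24.9) = 0.08516 K/W
ΣR = 0.001226 + 0.003372 + 0.08516 = 0.08976 K/W
Q = ΔT/ΣR = (1433 K − 303.5 K)/0.08976 = 12600 W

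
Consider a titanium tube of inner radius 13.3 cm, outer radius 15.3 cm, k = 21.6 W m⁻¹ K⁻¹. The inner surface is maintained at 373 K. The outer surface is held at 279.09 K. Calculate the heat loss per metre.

Q' = 2πk·ΔT/ln(r₂/r₁) = 2π × 21.6 × 93.91 / ln(0.153/0.133) = 91000 W/m

Q' = 91.0 kW/m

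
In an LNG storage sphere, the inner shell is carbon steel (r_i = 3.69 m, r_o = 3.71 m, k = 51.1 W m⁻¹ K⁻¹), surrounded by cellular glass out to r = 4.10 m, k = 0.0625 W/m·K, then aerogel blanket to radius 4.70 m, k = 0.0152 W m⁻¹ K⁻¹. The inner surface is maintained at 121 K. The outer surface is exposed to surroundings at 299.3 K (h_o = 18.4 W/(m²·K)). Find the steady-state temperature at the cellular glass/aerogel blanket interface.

Resistance network (inner→outer):
  R_carbon steel = (1/3.69 − 1/3.71)/(4πk) = 0.001461/(4π·51.1) = 2.275×10^-6 K/W
  R_cellular glass = (1/3.71 − 1/4.10)/(4πk) = 0.02564/(4π·0.0625) = 0.03265 K/W
  R_aerogel blanket = (1/4.10 − 1/4.70)/(4πk) = 0.03114/(4π·0.0152) = 0.1630 K/W
  R_conv,out = 1/(4πr²h) = 1/(4π·4.70²·18.4) = 1.958×10^-4 K/W
ΣR = 2.275×10^-6 + 0.03265 + 0.1630 + 1.958×10^-4 = 0.1958 K/W
Q = ΔT/ΣR = (121 K − 299.3 K)/0.1958 = -910.6 W
From the inner boundary to the cellular glass/aerogel blanket interface, ΣR_partial = 0.03265 K/W.
T_interface = T_in − Q·ΣR_partial = 121 K − (-910.6)(0.03265) = 151 K

T = 151 K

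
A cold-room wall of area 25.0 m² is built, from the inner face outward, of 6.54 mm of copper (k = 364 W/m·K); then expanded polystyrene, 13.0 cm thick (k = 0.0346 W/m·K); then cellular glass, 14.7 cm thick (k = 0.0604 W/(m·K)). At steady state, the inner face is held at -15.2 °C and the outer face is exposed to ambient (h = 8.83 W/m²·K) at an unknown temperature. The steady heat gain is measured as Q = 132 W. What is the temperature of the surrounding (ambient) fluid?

Sum the resistances:
  R_copper = L/(kA) = 0.00654/(364·25.0) = 7.187×10^-7 K/W
  R_expanded polystyrene = L/(kA) = 0.130/(0.0346·25.0) = 0.1503 K/W
  R_cellular glass = L/(kA) = 0.147/(0.0604·25.0) = 0.09735 K/W
  R_conv,out = 1/(hA) = 1/(8.83·25.0) = 0.004530 K/W
ΣR = 0.2522 K/W
ΔT = Q·ΣR = 132 × 0.2522 = 33.29 K
Heat flows inward, so T_out = T_in + ΔT = -15.2 + 33.29 = 18.1 °C

T_out = 18.1 °C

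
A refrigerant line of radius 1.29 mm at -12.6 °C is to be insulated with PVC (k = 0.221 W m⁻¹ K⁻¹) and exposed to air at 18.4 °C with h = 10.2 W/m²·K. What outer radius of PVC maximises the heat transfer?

r_cr = 2.17 cm

For a cylinder, r_cr = k_ins/h = 0.221/10.2 = 0.0217 m = 2.17 cm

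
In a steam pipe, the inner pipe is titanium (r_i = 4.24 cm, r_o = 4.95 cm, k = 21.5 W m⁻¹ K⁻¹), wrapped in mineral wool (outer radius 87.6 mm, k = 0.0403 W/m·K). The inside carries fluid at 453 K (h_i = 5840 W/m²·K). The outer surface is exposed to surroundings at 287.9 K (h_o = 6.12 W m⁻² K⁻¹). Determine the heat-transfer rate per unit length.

Series thermal resistances, inner to outer:
  R'_conv,in = 1/(2πr h) = 1/(2π·0.0424·5840) = 6.427×10^-4 m·K/W
  R'_titanium = ln(0.0495/0.0424)/(2πk) = 0.1548/(2π·21.5) = 0.001146 m·K/W
  R'_mineral wool = ln(0.0876/0.0495)/(2πk) = 0.5708/(2π·0.0403) = 2.254 m·K/W
  R'_conv,out = 1/(2πr h) = 1/(2π·0.0876·6.12) = 0.2969 m·K/W
ΣR = 6.427×10^-4 + 0.001146 + 2.254 + 0.2969 = 2.553 m·K/W
Q' = ΔT/ΣR = (453 K − 287.9 K)/2.553 = 64.7 W/m

Q' = 64.7 W/m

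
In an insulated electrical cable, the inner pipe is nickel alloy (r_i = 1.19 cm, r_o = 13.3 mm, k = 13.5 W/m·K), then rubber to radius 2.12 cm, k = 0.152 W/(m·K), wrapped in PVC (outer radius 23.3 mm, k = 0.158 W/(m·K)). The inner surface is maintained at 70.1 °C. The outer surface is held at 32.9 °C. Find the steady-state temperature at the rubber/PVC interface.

Treat each layer as a resistance in series:
  R'_nickel alloy = ln(0.0133/0.0119)/(2πk) = 0.1112/(2π·13.5) = 0.001311 m·K/W
  R'_rubber = ln(0.0212/0.0133)/(2πk) = 0.4662/(2π·0.152) = 0.4882 m·K/W
  R'_PVC = ln(0.0233/0.0212)/(2πk) = 0.09445/(2π·0.158) = 0.09514 m·K/W
ΣR = 0.001311 + 0.4882 + 0.09514 = 0.5847 m·K/W
Q' = ΔT/ΣR = (70.1 °C − 32.9 °C)/0.5847 = 63.62 W/m
From the inner boundary to the rubber/PVC interface, ΣR_partial = 0.4895 m·K/W.
T_interface = T_in − Q'·ΣR_partial = 70.1 °C − (63.62)(0.4895) = 39.0 °C

T = 39.0 °C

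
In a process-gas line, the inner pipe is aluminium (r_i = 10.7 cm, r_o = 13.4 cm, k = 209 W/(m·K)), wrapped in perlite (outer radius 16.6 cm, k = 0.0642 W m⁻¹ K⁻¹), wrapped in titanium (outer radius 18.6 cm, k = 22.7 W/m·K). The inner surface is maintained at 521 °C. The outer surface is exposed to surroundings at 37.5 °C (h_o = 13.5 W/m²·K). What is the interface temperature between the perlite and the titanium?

T = 89.6 °C

Series thermal resistances, inner to outer:
  R'_aluminium = ln(0.134/0.107)/(2πk) = 0.2250/(2π·209) = 1.713×10^-4 m·K/W
  R'_perlite = ln(0.166/0.134)/(2πk) = 0.2141/(2π·0.0642) = 0.5309 m·K/W
  R'_titanium = ln(0.186/0.166)/(2πk) = 0.1138/(2π·22.7) = 7.976×10^-4 m·K/W
  R'_conv,out = 1/(2πr h) = 1/(2π·0.186·13.5) = 0.06338 m·K/W
ΣR = 1.713×10^-4 + 0.5309 + 7.976×10^-4 + 0.06338 = 0.5952 m·K/W
Q' = ΔT/ΣR = (521 °C − 37.5 °C)/0.5952 = 812.3 W/m
From the inner boundary to the perlite/titanium interface, ΣR_partial = 0.5311 m·K/W.
T_interface = T_in − Q'·ΣR_partial = 521 °C − (812.3)(0.5311) = 89.6 °C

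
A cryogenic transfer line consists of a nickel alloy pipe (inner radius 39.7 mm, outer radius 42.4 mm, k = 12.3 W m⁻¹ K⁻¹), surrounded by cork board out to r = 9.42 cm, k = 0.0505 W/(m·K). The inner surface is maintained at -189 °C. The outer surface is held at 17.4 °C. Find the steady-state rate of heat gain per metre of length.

Series thermal resistances, inner to outer:
  R'_nickel alloy = ln(0.0424/0.0397)/(2πk) = 0.06580/(2π·12.3) = 8.514×10^-4 m·K/W
  R'_cork board = ln(0.0942/0.0424)/(2πk) = 0.7983/(2π·0.0505) = 2.516 m·K/W
ΣR = 8.514×10^-4 + 2.516 = 2.517 m·K/W
Q' = ΔT/ΣR = (-189 °C − 17.4 °C)/2.517 = -82.0 W/m
(Negative Q' ⇒ heat flows inward; heat gain = 82.0 W/m.)

Q' = 82.0 W/m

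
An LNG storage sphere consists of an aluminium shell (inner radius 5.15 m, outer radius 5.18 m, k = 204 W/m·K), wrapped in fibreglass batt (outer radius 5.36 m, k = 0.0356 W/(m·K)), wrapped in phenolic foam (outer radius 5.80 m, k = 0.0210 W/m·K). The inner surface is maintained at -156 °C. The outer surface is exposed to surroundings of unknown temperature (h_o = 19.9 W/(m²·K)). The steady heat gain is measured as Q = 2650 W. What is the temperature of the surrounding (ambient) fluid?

T_out = 24.8 °C

Sum the resistances:
  R_aluminium = (1/5.15 − 1/5.18)/(4πk) = 0.001125/(4π·204) = 4.387×10^-7 K/W
  R_fibreglass batt = (1/5.18 − 1/5.36)/(4πk) = 0.006483/(4π·0.0356) = 0.01449 K/W
  R_phenolic foam = (1/5.36 − 1/5.80)/(4πk) = 0.01415/(4π·0.0210) = 0.05363 K/W
  R_conv,out = 1/(4πr²h) = 1/(4π·5.80²·19.9) = 1.189×10^-4 K/W
ΣR = 0.06824 K/W
ΔT = Q·ΣR = 2650 × 0.06824 = 180.8 K
Heat flows inward, so T_out = T_in + ΔT = -156 + 180.8 = 24.8 °C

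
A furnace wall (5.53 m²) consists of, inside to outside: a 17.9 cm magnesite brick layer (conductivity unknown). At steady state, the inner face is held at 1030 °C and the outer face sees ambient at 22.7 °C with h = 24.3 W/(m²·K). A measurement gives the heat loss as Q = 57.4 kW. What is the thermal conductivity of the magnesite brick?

ΣR = ΔT/Q = |1030 − 22.7|/57400 = 0.01755 K/W
Known resistances:
  R_conv,out = 1/(hA) = 1/(24.3·5.53) = 0.007442 K/W
R_magnesite brick = ΣR − ΣR_known = 0.01755 − 0.007442 = 0.01011 K/W
L/(kA) = 0.01011 ⇒ k = 0.179/(0.01011·5.53) = 3.20 W/m·K

k = 3.20 W/m·K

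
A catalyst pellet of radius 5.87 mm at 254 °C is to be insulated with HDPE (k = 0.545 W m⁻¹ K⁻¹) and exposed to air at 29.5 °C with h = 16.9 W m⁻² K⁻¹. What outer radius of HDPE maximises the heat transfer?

r_cr = 6.45 cm

For a sphere, r_cr = 2k_ins/h = 2·0.545/16.9 = 0.0645 m = 6.45 cm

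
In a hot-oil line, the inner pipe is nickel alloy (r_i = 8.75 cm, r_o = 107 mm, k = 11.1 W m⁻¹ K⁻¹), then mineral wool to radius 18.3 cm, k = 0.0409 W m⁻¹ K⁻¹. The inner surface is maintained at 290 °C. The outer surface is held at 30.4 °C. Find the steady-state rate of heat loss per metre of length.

Q' = 124 W/m

Series thermal resistances, inner to outer:
  R'_nickel alloy = ln(0.107/0.0875)/(2πk) = 0.2012/(2π·11.1) = 0.002885 m·K/W
  R'_mineral wool = ln(0.183/0.107)/(2πk) = 0.5367/(2π·0.0409) = 2.088 m·K/W
ΣR = 0.002885 + 2.088 = 2.091 m·K/W
Q' = ΔT/ΣR = (290 °C − 30.4 °C)/2.091 = 124 W/m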